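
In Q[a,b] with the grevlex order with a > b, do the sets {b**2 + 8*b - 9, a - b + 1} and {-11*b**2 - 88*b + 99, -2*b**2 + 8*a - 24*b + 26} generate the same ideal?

Yes, the ideals are equal.

For a fixed monomial order, each ideal has a unique reduced Gröbner basis; comparing bases decides equality.
Buchberger on the first generating set:
f_1 = b**2 + 8*b - 9, LT = b**2.
f_2 = a - b + 1, LT = a.

S(f_1,f_2): leading monomials are coprime, so the S-polynomial reduces to 0 (Buchberger's first criterion).
Every S-polynomial of the final basis reduces to 0, so we have a Gröbner basis.
Inter-reduce: drop elements whose leading term is divisible by another's, tail-reduce, and make monic.
Reduced Gröbner basis: {b**2 + 8*b - 9, a - b + 1}.

Buchberger on the second generating set:
h_1 = -11*b**2 - 88*b + 99, LT = b**2.
h_2 = -2*b**2 + 8*a - 24*b + 26, LT = b**2.

S(h_1,h_2): lcm = b**2. S = 4*a - 4*b + 4.
  leading term a: no divisor's leading term divides it; move 4*a to the remainder.
  leading term b: no divisor's leading term divides it; move -4*b to the remainder.
  leading term 1: no divisor's leading term divides it; move 4 to the remainder.
  remainder 4*a - 4*b + 4 ≠ 0; add k_3 = 4*a - 4*b + 4 to the basis.

S(h_1,k_3): leading monomials are coprime, so the S-polynomial reduces to 0 (Buchberger's first criterion).
S(h_2,k_3): leading monomials are coprime, so the S-polynomial reduces to 0 (Buchberger's first criterion).
Every S-polynomial of the final basis reduces to 0, so we have a Gröbner basis.
Inter-reduce: drop elements whose leading term is divisible by another's, tail-reduce, and make monic.
Reduced Gröbner basis: {b**2 + 8*b - 9, a - b + 1}.

Same reduced basis, so the two generating sets span the same ideal.
The same test decides containment: I ⊆ J iff every generator of I reduces to 0 modulo a Gröbner basis of J.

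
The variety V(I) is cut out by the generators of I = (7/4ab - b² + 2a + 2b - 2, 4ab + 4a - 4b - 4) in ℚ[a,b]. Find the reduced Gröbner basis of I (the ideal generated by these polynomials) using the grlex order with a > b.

G = {a² - 21a + 20, ab + a - b - 1, b² - ¼a - 15/4b + ¼}

f_1 = 7/4ab - b² + 2a + 2b - 2, LT = ab.
f_2 = 4ab + 4a - 4b - 4, LT = ab.

S(f_1,f_2): lcm = ab. S = -4/7b² + 1/7a + 15/7b - 1/7.
  leading term b²: no divisor's leading term divides it; move -4/7b² to the remainder.
  leading term a: no divisor's leading term divides it; move 1/7a to the remainder.
  leading term b: no divisor's leading term divides it; move 15/7b to the remainder.
  leading term 1: no divisor's leading term divides it; move -1/7 to the remainder.
  remainder -4/7b² + 1/7a + 15/7b - 1/7 ≠ 0; add g_3 = -4/7b² + 1/7a + 15/7b - 1/7 to the basis.

S(f_1,g_3): lcm = ab². S = -4/7b³ + ¼a² + 137/28ab + 8/7b² - ¼a - 8/7b.
  leading term b³: subtract (b)·g_3 from -4/7b³ + ¼a² + 137/28ab + 8/7b² - ¼a - 8/7b → ¼a² + 19/4ab - b² - ¼a - b
  leading term a²: no divisor's leading term divides it; move ¼a² to the remainder.
  leading term ab: subtract (19/7)·f_1 from 19/4ab - b² - ¼a - b → 12/7b² - 159/28a - 45/7b + 38/7
  leading term b²: subtract (-3)·g_3 from 12/7b² - 159/28a - 45/7b + 38/7 → -21/4a + 5
  leading term a: no divisor's leading term divides it; move -21/4a to the remainder.
  leading term 1: no divisor's leading term divides it; move 5 to the remainder.
  remainder ¼a² - 21/4a + 5 ≠ 0; add g_4 = ¼a² - 21/4a + 5 to the basis.

The other S-polynomials (S(f_2,g_3), S(f_1,g_4), S(f_2,g_4), S(g_3,g_4)) all reduce to 0 modulo the current basis, so we have a Gröbner basis.
Inter-reduce: drop elements whose leading term is divisible by another's, tail-reduce, and make monic.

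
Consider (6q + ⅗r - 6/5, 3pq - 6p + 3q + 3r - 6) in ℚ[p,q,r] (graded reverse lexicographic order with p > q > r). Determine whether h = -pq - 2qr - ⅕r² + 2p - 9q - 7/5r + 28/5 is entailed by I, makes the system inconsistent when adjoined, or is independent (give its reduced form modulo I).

Adjoining -pq - 2qr - ⅕r² + 2p - 9q - 7/5r + 28/5 makes the ideal the whole ring: the system is inconsistent.

First compute the reduced Gröbner basis of I by Buchberger's algorithm.
f_1 = 6q + ⅗r - 6/5, LT = q.
f_2 = 3pq - 6p + 3q + 3r - 6, LT = pq.

S(f_1,f_2): lcm = pq. S = 1/10pr + 9/5p - q - r + 2.
  leading term pr: no divisor's leading term divides it; move 1/10pr to the remainder.
  leading term p: no divisor's leading term divides it; move 9/5p to the remainder.
  leading term q: subtract (-⅙)·f_1 from -q - r + 2 → -9/10r + 9/5
  leading term r: no divisor's leading term divides it; move -9/10r to the remainder.
  leading term 1: no divisor's leading term divides it; move 9/5 to the remainder.
  remainder 1/10pr + 9/5p - 9/10r + 9/5 ≠ 0; add k_3 = 1/10pr + 9/5p - 9/10r + 9/5 to the basis.

The other S-polynomials (S(f_1,k_3), S(f_2,k_3)) all reduce to 0 modulo the current basis, so we have a Gröbner basis.
Inter-reduce: drop elements whose leading term is divisible by another's, tail-reduce, and make monic.
Reduced Gröbner basis: {pr + 18p - 9r + 18, q + 1/10r - ⅕}.
Label its elements g_1 = pr + 18p - 9r + 18, g_2 = q + 1/10r - ⅕.

Reduce h = -pq - 2qr - ⅕r² + 2p - 9q - 7/5r + 28/5 modulo G:
  leading term pq: subtract (-p)·g_2 from -pq - 2qr - ⅕r² + 2p - 9q - 7/5r + 28/5 → 1/10pr - 2qr - ⅕r² + 9/5p - 9q - 7/5r + 28/5
  leading term pr: subtract (1/10)·g_1 from 1/10pr - 2qr - ⅕r² + 9/5p - 9q - 7/5r + 28/5 → -2qr - ⅕r² - 9q - ½r + 19/5
  leading term qr: subtract (-2r)·g_2 from -2qr - ⅕r² - 9q - ½r + 19/5 → -9q - 9/10r + 19/5
  leading term q: subtract (-9)·g_2 from -9q - 9/10r + 19/5 → 2
  leading term 1: no divisor's leading term divides it; move 2 to the remainder.
  normal form = 2.
The normal form is nonzero, so h ∉ I. Since h minus its normal form lies in I, I + (h) = I + (n) where n = 2; decide whether this ideal is the whole ring.
Here n = 2 is a nonzero constant, hence a unit: 1 ∈ I + (h), the Gröbner basis of I + (h) is {1}, and the enlarged system has no common solution — adjoining h is inconsistent.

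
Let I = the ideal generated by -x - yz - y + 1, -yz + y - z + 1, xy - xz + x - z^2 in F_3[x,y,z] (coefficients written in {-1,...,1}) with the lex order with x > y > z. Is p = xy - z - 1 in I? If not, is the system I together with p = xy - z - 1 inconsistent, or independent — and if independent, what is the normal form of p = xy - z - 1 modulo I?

First compute the reduced Gröbner basis of I by Buchberger's algorithm.
f_1 = -x - yz - y + 1, LT = x.
f_2 = -yz + y - z + 1, LT = yz.
f_3 = xy - xz + x - z^2, LT = xy.

S(f_1,f_3): lcm = xy. S = xz - x + y^2z + y^2 - y + z^2.
  leading term xz: subtract (-z)·f_1 from xz - x + y^2z + y^2 - y + z^2 → -x + y^2z + y^2 - yz^2 - yz - y + z^2 + z
  leading term x: subtract (1)·f_1 from -x + y^2z + y^2 - yz^2 - yz - y + z^2 + z → y^2z + y^2 - yz^2 + z^2 + z - 1
  leading term y^2z: subtract (-y)·f_2 from y^2z + y^2 - yz^2 + z^2 + z - 1 → -y^2 - yz^2 - yz + y + z^2 + z - 1
  leading term y^2: no divisor's leading term divides it; move -y^2 to the remainder.
  leading term yz^2: subtract (z)·f_2 from -yz^2 - yz + y + z^2 + z - 1 → yz + y - z^2 - 1
  leading term yz: subtract (-1)·f_2 from yz + y - z^2 - 1 → -y - z^2 - z
  leading term y: no divisor's leading term divides it; move -y to the remainder.
  leading term z^2: no divisor's leading term divides it; move -z^2 to the remainder.
  leading term z: no divisor's leading term divides it; move -z to the remainder.
  remainder -y^2 - y - z^2 - z ≠ 0; add h_4 = -y^2 - y - z^2 - z to the basis.

S(f_2,f_3): lcm = xyz. S = -xy + xz^2 - x + z^3.
  leading term xy: subtract (y)·f_1 from -xy + xz^2 - x + z^3 → xz^2 - x + y^2z + y^2 - y + z^3
  leading term xz^2: subtract (-z^2)·f_1 from xz^2 - x + y^2z + y^2 - y + z^3 → -x + y^2z + y^2 - yz^3 - yz^2 - y + z^3 + z^2
  leading term x: subtract (1)·f_1 from -x + y^2z + y^2 - yz^3 - yz^2 - y + z^3 + z^2 → y^2z + y^2 - yz^3 - yz^2 + yz + z^3 + z^2 - 1
  leading term y^2z: subtract (-y)·f_2 from y^2z + y^2 - yz^3 - yz^2 + yz + z^3 + z^2 - 1 → -y^2 - yz^3 - yz^2 + y + z^3 + z^2 - 1
  leading term y^2: subtract (1)·h_4 from -y^2 - yz^3 - yz^2 + y + z^3 + z^2 - 1 → -yz^3 - yz^2 - y + z^3 - z^2 + z - 1
  leading term yz^3: subtract (z^2)·f_2 from -yz^3 - yz^2 - y + z^3 - z^2 + z - 1 → yz^2 - y - z^3 + z^2 + z - 1
  leading term yz^2: subtract (-z)·f_2 from yz^2 - y - z^3 + z^2 + z - 1 → yz - y - z^3 - z - 1
  leading term yz: subtract (-1)·f_2 from yz - y - z^3 - z - 1 → -z^3 + z
  leading term z^3: no divisor's leading term divides it; move -z^3 to the remainder.
  leading term z: no divisor's leading term divides it; move z to the remainder.
  remainder -z^3 + z ≠ 0; add h_5 = -z^3 + z to the basis.

The other S-polynomials (S(f_1,f_2), S(f_1,h_4), S(f_2,h_4), S(f_3,h_4), S(f_1,h_5), S(f_2,h_5), S(f_3,h_5), S(h_4,h_5)) all reduce to 0 modulo the current basis, so we have a Gröbner basis.
Inter-reduce: drop elements whose leading term is divisible by another's, tail-reduce, and make monic.
Reduced Gröbner basis: {x - y - z, y^2 + y + z^2 + z, yz - y + z - 1, z^3 - z}.
Label its elements g_1 = x - y - z, g_2 = y^2 + y + z^2 + z, g_3 = yz - y + z - 1, g_4 = z^3 - z.

Reduce p = xy - z - 1 modulo G:
  leading term xy: subtract (y)·g_1 from xy - z - 1 → y^2 + yz - z - 1
  leading term y^2: subtract (1)·g_2 from y^2 + yz - z - 1 → yz - y - z^2 + z - 1
  leading term yz: subtract (1)·g_3 from yz - y - z^2 + z - 1 → -z^2
  leading term z^2: no divisor's leading term divides it; move -z^2 to the remainder.
  normal form = -z^2.
The normal form is nonzero, so p ∉ I. Since p minus its normal form lies in I, I + (p) = I + (r) where r = -z^2; decide whether this ideal is the whole ring.
Run Buchberger on G together with r (pairs among the g_i already reduce to 0 since G is a Gröbner basis):
g_1 = x - y - z, LT = x.
g_2 = y^2 + y + z^2 + z, LT = y^2.
g_3 = yz - y + z - 1, LT = yz.
g_4 = z^3 - z, LT = z^3.
r = -z^2, LT = z^2.

S(g_3,r): lcm = yz^2. S = -yz + z^2 - z.
  leading term yz: subtract (-1)·g_3 from -yz + z^2 - z → -y + z^2 - 1
  leading term y: no divisor's leading term divides it; move -y to the remainder.
  leading term z^2: subtract (-1)·r from z^2 - 1 → -1
  leading term 1: no divisor's leading term divides it; move -1 to the remainder.
  remainder -y - 1 ≠ 0; add m_6 = -y - 1 to the basis.

S(g_4,r): lcm = z^3. S = -z.
  leading term z: no divisor's leading term divides it; move -z to the remainder.
  remainder -z ≠ 0; add m_7 = -z to the basis.

The other S-polynomials (S(g_1,g_2), S(g_1,g_3), S(g_1,g_4), S(g_1,r), S(g_2,g_3), S(g_2,g_4), S(g_2,r), S(g_3,g_4), S(g_1,m_6), S(g_2,m_6), S(g_3,m_6), S(g_4,m_6), S(r,m_6), S(g_1,m_7), S(g_2,m_7), S(g_3,m_7), S(g_4,m_7), S(r,m_7), S(m_6,m_7)) all reduce to 0 modulo the current basis, so we have a Gröbner basis.
Inter-reduce: drop elements whose leading term is divisible by another's, tail-reduce, and make monic.
Reduced Gröbner basis: {x + 1, y + 1, z}.
The reduced Gröbner basis of I + (p) is {x + 1, y + 1, z} ≠ {1}, a proper ideal, so the enlarged system stays consistent: p is independent of I, with normal form -z^2.

Ideal membership is decidable via reduction modulo a Gröbner basis.

xy - z - 1 is independent of I; its normal form modulo I is -z^2.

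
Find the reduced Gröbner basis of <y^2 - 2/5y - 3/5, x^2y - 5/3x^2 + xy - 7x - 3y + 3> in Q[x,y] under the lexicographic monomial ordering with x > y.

f_1 = y^2 - 2/5y - 3/5, LT = y^2.
f_2 = x^2y - 5/3x^2 + xy - 7x - 3y + 3, LT = x^2y.

S(f_1,f_2): lcm = x^2y^2. S = 19/15x^2y - 3/5x^2 - xy^2 + 7xy + 3y^2 - 3y.
  leading term x^2y: subtract (19/15)·f_2 from 19/15x^2y - 3/5x^2 - xy^2 + 7xy + 3y^2 - 3y → 68/45x^2 - xy^2 + 86/15xy + 133/15x + 3y^2 + 4/5y - 19/5
  leading term x^2: no divisor's leading term divides it; move 68/45x^2 to the remainder.
  leading term xy^2: subtract (-x)·f_1 from -xy^2 + 86/15xy + 133/15x + 3y^2 + 4/5y - 19/5 → 16/3xy + 124/15x + 3y^2 + 4/5y - 19/5
  leading term xy: no divisor's leading term divides it; move 16/3xy to the remainder.
  leading term x: no divisor's leading term divides it; move 124/15x to the remainder.
  leading term y^2: subtract (3)·f_1 from 3y^2 + 4/5y - 19/5 → 2y - 2
  leading term y: no divisor's leading term divides it; move 2y to the remainder.
  leading term 1: no divisor's leading term divides it; move -2 to the remainder.
  remainder 68/45x^2 + 16/3xy + 124/15x + 2y - 2 ≠ 0; add g_3 = 68/45x^2 + 16/3xy + 124/15x + 2y - 2 to the basis.

The other S-polynomials (S(f_1,g_3), S(f_2,g_3)) all reduce to 0 modulo the current basis, so we have a Gröbner basis.
Inter-reduce: drop elements whose leading term is divisible by another's, tail-reduce, and make monic.

G = {x^2 + 60/17xy + 93/17x + 45/34y - 45/34, y^2 - 2/5y - 3/5}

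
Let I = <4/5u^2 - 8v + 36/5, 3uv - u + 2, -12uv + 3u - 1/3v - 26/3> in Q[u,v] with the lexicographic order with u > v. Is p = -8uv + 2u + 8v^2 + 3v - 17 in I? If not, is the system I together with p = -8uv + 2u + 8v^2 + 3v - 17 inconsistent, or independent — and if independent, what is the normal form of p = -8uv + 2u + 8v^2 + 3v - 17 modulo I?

First compute the reduced Gröbner basis of I by Buchberger's algorithm.
f_1 = 4/5u^2 - 8v + 36/5, LT = u^2.
f_2 = 3uv - u + 2, LT = uv.
f_3 = -12uv + 3u - 1/3v - 26/3, LT = uv.

S(f_1,f_2): lcm = u^2v. S = 1/3u^2 - 2/3u - 10v^2 + 9v.
  reduce S modulo (f_1, f_2, f_3):
  remainder -2/3u - 10v^2 + 37/3v - 3 ≠ 0; add h_4 = -2/3u - 10v^2 + 37/3v - 3 to the basis.

S(f_1,f_3): lcm = u^2v. S = 1/4u^2 - 1/36uv - 13/18u - 10v^2 + 9v.
  reduce S modulo (f_1, f_2, f_3, h_4):
  remainder 35/36v^2 - 439/216v + 229/216 ≠ 0; add h_5 = 35/36v^2 - 439/216v + 229/216 to the basis.

S(f_2,f_3): lcm = uv. S = -1/12u - 1/36v - 1/18.
  reduce S modulo (f_1, f_2, f_3, h_4, h_5):
  remainder 263/252v - 263/252 ≠ 0; add h_6 = 263/252v - 263/252 to the basis.

The other S-polynomials (S(f_1,h_4), S(f_2,h_4), S(f_3,h_4), S(f_1,h_5), S(f_2,h_5), S(f_3,h_5), S(h_4,h_5), S(f_1,h_6), S(f_2,h_6), S(f_3,h_6), S(h_4,h_6), S(h_5,h_6)) all reduce to 0 modulo the current basis, so we have a Gröbner basis.
Inter-reduce: drop elements whose leading term is divisible by another's, tail-reduce, and make monic.
Reduced Gröbner basis: {u + 1, v - 1}.
Label its elements g_1 = u + 1, g_2 = v - 1.

Reduce p = -8uv + 2u + 8v^2 + 3v - 17 modulo G:
  leading term uv: subtract (-8v)·g_1 from -8uv + 2u + 8v^2 + 3v - 17 → 2u + 8v^2 + 11v - 17
  leading term u: subtract (2)·g_1 from 2u + 8v^2 + 11v - 17 → 8v^2 + 11v - 19
  leading term v^2: subtract (8v)·g_2 from 8v^2 + 11v - 19 → 19v - 19
  leading term v: subtract (19)·g_2 from 19v - 19 → 0
  normal form = 0.
Since the normal form is 0, p ∈ I.

-8uv + 2u + 8v^2 + 3v - 17 lies in I (it reduces to 0).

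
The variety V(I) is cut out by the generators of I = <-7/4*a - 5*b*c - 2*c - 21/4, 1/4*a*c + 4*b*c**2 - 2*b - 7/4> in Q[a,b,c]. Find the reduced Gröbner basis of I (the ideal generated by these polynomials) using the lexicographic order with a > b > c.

G = {a + 20/7*b*c + 8/7*c + 3, b*c**2 - 14/23*b - 2/23*c**2 - 21/92*c - 49/92}

f_1 = -7/4*a - 5*b*c - 2*c - 21/4, LT = a.
f_2 = 1/4*a*c + 4*b*c**2 - 2*b - 7/4, LT = a*c.

S(f_1,f_2): lcm = a*c. S = -92/7*b*c**2 + 8*b + 8/7*c**2 + 3*c + 7.
  reduce S modulo (f_1, f_2):
  remainder -92/7*b*c**2 + 8*b + 8/7*c**2 + 3*c + 7 ≠ 0; add g_3 = -92/7*b*c**2 + 8*b + 8/7*c**2 + 3*c + 7 to the basis.

The other S-polynomials (S(f_1,g_3), S(f_2,g_3)) all reduce to 0 modulo the current basis, so we have a Gröbner basis.
Inter-reduce: drop elements whose leading term is divisible by another's, tail-reduce, and make monic.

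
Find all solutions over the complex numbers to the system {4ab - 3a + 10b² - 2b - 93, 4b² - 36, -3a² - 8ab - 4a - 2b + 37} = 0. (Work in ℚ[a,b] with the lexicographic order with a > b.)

Compute a lex Gröbner basis by Buchberger's algorithm.
f_1 = 4ab - 3a + 10b² - 2b - 93, LT = ab.
f_2 = 4b² - 36, LT = b².
f_3 = -3a² - 8ab - 4a - 2b + 37, LT = a².

S(f_1,f_2): lcm = ab². S = -¾ab + 9a + 5/2b³ - ½b² - 93/4b.
  reduce S modulo (f_1, f_2, f_3):
  remainder 135/16a - 9/8b - 81/16 ≠ 0; add h_4 = 135/16a - 9/8b - 81/16 to the basis.

S(f_1,f_3): lcm = a²b. S = -¾a² - ⅙ab² - 11/6ab - 93/4a - ⅔b² + 37/3b.
  reduce S modulo (f_1, f_2, f_3, h_4):
  remainder 293/30b - 293/10 ≠ 0; add h_5 = 293/30b - 293/10 to the basis.

The other S-polynomials (S(f_2,f_3), S(f_1,h_4), S(f_2,h_4), S(f_3,h_4), S(f_1,h_5), S(f_2,h_5), S(f_3,h_5), S(h_4,h_5)) all reduce to 0 modulo the current basis, so we have a Gröbner basis.
Inter-reduce: drop elements whose leading term is divisible by another's, tail-reduce, and make monic.
Reduced Gröbner basis: {a - 1, b - 3}.

Since the basis is lex-ordered, b - 3 is univariate in b. Its roots are {3}. Back-substituting each root into the other basis elements fixes the other coordinates.
  b = 3: the earlier basis element becomes a - 1 = 0, giving a = 1 — point (1, 3).
Zero-dimensionality of the ideal guarantees finitely many solutions over ℂ.

{(1, 3)}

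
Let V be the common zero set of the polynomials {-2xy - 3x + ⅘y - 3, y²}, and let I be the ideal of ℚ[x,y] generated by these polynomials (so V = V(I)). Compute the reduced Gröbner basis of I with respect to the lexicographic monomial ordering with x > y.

G = {x - 14/15y + 1, y²}

f_1 = -2xy - 3x + ⅘y - 3, LT = xy.
f_2 = y², LT = y².

S(f_1,f_2): lcm = xy². S = 3/2xy - ⅖y² + 3/2y.
  reduce S modulo (f_1, f_2):
  remainder -9/4x + 21/10y - 9/4 ≠ 0; add g_3 = -9/4x + 21/10y - 9/4 to the basis.

The other S-polynomials (S(f_1,g_3), S(f_2,g_3)) all reduce to 0 modulo the current basis, so we have a Gröbner basis.
Inter-reduce: drop elements whose leading term is divisible by another's, tail-reduce, and make monic.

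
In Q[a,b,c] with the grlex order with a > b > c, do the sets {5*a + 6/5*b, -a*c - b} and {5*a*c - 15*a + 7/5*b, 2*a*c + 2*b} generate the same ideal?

Two ideals are equal iff their reduced Gröbner bases coincide (the reduced basis is unique for a fixed ordering).
Buchberger on the first generating set:
f_1 = 5*a + 6/5*b, LT = a.
f_2 = -a*c - b, LT = a*c.

S(f_1,f_2): lcm = a*c. S = 6/25*b*c - b.
  leading term b*c: no divisor's leading term divides it; move 6/25*b*c to the remainder.
  leading term b: no divisor's leading term divides it; move -b to the remainder.
  remainder 6/25*b*c - b ≠ 0; add g_3 = 6/25*b*c - b to the basis.

The other S-polynomials (S(f_1,g_3), S(f_2,g_3)) all reduce to 0 modulo the current basis, so we have a Gröbner basis.
Inter-reduce: drop elements whose leading term is divisible by another's, tail-reduce, and make monic.
Reduced Gröbner basis: {b*c - 25/6*b, a + 6/25*b}.

Buchberger on the second generating set:
h_1 = 5*a*c - 15*a + 7/5*b, LT = a*c.
h_2 = 2*a*c + 2*b, LT = a*c.

S(h_1,h_2): lcm = a*c. S = -3*a - 18/25*b.
  leading term a: no divisor's leading term divides it; move -3*a to the remainder.
  leading term b: no divisor's leading term divides it; move -18/25*b to the remainder.
  remainder -3*a - 18/25*b ≠ 0; add k_3 = -3*a - 18/25*b to the basis.

S(h_1,k_3): lcm = a*c. S = -6/25*b*c - 3*a + 7/25*b.
  leading term b*c: no divisor's leading term divides it; move -6/25*b*c to the remainder.
  leading term a: subtract (1)·k_3 from -3*a + 7/25*b → b
  leading term b: no divisor's leading term divides it; move b to the remainder.
  remainder -6/25*b*c + b ≠ 0; add k_4 = -6/25*b*c + b to the basis.

The other S-polynomials (S(h_2,k_3), S(h_1,k_4), S(h_2,k_4), S(k_3,k_4)) all reduce to 0 modulo the current basis, so we have a Gröbner basis.
Inter-reduce: drop elements whose leading term is divisible by another's, tail-reduce, and make monic.
Reduced Gröbner basis: {b*c - 25/6*b, a + 6/25*b}.

The two bases agree; hence the ideals are identical.

Yes, the ideals are equal.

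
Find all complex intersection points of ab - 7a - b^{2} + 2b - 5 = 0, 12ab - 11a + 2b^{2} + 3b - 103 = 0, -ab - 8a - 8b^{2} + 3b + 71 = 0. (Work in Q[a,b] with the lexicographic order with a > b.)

{(-2, -3)}

Compute a lex Gröbner basis by Buchberger's algorithm.
f_1 = ab - 7a - b^{2} + 2b - 5, LT = ab.
f_2 = 12ab - 11a + 2b^{2} + 3b - 103, LT = ab.
f_3 = -ab - 8a - 8b^{2} + 3b + 71, LT = ab.

S(f_1,f_2): lcm = ab. S = -\tfrac{73}{12}a - \tfrac{7}{6}b^{2} + \tfrac{7}{4}b + \tfrac{43}{12}.
  leading term a: no divisor's leading term divides it; move -\tfrac{73}{12}a to the remainder.
  leading term b^{2}: no divisor's leading term divides it; move -\tfrac{7}{6}b^{2} to the remainder.
  leading term b: no divisor's leading term divides it; move \tfrac{7}{4}b to the remainder.
  leading term 1: no divisor's leading term divides it; move \tfrac{43}{12} to the remainder.
  remainder -\tfrac{73}{12}a - \tfrac{7}{6}b^{2} + \tfrac{7}{4}b + \tfrac{43}{12} ≠ 0; add h_4 = -\tfrac{73}{12}a - \tfrac{7}{6}b^{2} + \tfrac{7}{4}b + \tfrac{43}{12} to the basis.

S(f_1,f_3): lcm = ab. S = -15a - 9b^{2} + 5b + 66.
  leading term a: subtract (\tfrac{180}{73})·h_4 from -15a - 9b^{2} + 5b + 66 → -\tfrac{447}{73}b^{2} + \tfrac{50}{73}b + \tfrac{4173}{73}
  leading term b^{2}: no divisor's leading term divides it; move -\tfrac{447}{73}b^{2} to the remainder.
  leading term b: no divisor's leading term divides it; move \tfrac{50}{73}b to the remainder.
  leading term 1: no divisor's leading term divides it; move \tfrac{4173}{73} to the remainder.
  remainder -\tfrac{447}{73}b^{2} + \tfrac{50}{73}b + \tfrac{4173}{73} ≠ 0; add h_5 = -\tfrac{447}{73}b^{2} + \tfrac{50}{73}b + \tfrac{4173}{73} to the basis.

S(f_1,h_4): lcm = ab. S = -7a - \tfrac{14}{73}b^{3} - \tfrac{52}{73}b^{2} + \tfrac{189}{73}b - 5.
  leading term a: subtract (\tfrac{84}{73})·h_4 from -7a - \tfrac{14}{73}b^{3} - \tfrac{52}{73}b^{2} + \tfrac{189}{73}b - 5 → -\tfrac{14}{73}b^{3} + \tfrac{46}{73}b^{2} + \tfrac{42}{73}b - \tfrac{666}{73}
  leading term b^{3}: subtract (\tfrac{14}{447}b)·h_5 from -\tfrac{14}{73}b^{3} + \tfrac{46}{73}b^{2} + \tfrac{42}{73}b - \tfrac{666}{73} → \tfrac{19862}{32631}b^{2} - \tfrac{13216}{10877}b - \tfrac{666}{73}
  leading term b^{2}: subtract (-\tfrac{19862}{199809})·h_5 from \tfrac{19862}{32631}b^{2} - \tfrac{13216}{10877}b - \tfrac{666}{73} → -\tfrac{229172}{199809}b - \tfrac{229172}{66603}
  leading term b: no divisor's leading term divides it; move -\tfrac{229172}{199809}b to the remainder.
  leading term 1: no divisor's leading term divides it; move -\tfrac{229172}{66603} to the remainder.
  remainder -\tfrac{229172}{199809}b - \tfrac{229172}{66603} ≠ 0; add h_6 = -\tfrac{229172}{199809}b - \tfrac{229172}{66603} to the basis.

The other S-polynomials (S(f_2,f_3), S(f_2,h_4), S(f_3,h_4), S(f_1,h_5), S(f_2,h_5), S(f_3,h_5), S(h_4,h_5), S(f_1,h_6), S(f_2,h_6), S(f_3,h_6), S(h_4,h_6), S(h_5,h_6)) all reduce to 0 modulo the current basis, so we have a Gröbner basis.
Inter-reduce: drop elements whose leading term is divisible by another's, tail-reduce, and make monic.
Reduced Gröbner basis: {a + 2, b + 3}.

A lex Gröbner basis eliminates variables successively. Here b + 3 depends only on b, with roots {-3}; lifting each root through the earlier basis elements recovers the full solutions.
  b = -3: the earlier basis element becomes a + 2 = 0, giving a = -2 — point (-2, -3).
Each listed point satisfies every original equation (direct substitution).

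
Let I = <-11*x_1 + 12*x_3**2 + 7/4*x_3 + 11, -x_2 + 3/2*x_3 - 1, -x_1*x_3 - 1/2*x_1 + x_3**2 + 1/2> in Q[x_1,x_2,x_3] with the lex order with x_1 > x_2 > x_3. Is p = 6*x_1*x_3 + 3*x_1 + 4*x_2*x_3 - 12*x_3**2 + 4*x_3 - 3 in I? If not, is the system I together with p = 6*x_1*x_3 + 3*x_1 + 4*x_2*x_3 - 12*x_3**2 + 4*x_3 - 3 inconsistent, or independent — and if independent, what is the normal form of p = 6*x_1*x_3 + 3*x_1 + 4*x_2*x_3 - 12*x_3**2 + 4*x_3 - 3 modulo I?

First compute the reduced Gröbner basis of I by Buchberger's algorithm.
f_1 = -11*x_1 + 12*x_3**2 + 7/4*x_3 + 11, LT = x_1.
f_2 = -x_2 + 3/2*x_3 - 1, LT = x_2.
f_3 = -x_1*x_3 - 1/2*x_1 + x_3**2 + 1/2, LT = x_1*x_3.

S(f_1,f_2): leading monomials are coprime, so the S-polynomial reduces to 0 (Buchberger's first criterion).
S(f_1,f_3): lcm = x_1*x_3. S = -1/2*x_1 - 12/11*x_3**3 + 37/44*x_3**2 - x_3 + 1/2.
  leading term x_1: subtract (1/22)·f_1 from -1/2*x_1 - 12/11*x_3**3 + 37/44*x_3**2 - x_3 + 1/2 → -12/11*x_3**3 + 13/44*x_3**2 - 95/88*x_3
  leading term x_3**3: no divisor's leading term divides it; move -12/11*x_3**3 to the remainder.
  leading term x_3**2: no divisor's leading term divides it; move 13/44*x_3**2 to the remainder.
  leading term x_3: no divisor's leading term divides it; move -95/88*x_3 to the remainder.
  remainder -12/11*x_3**3 + 13/44*x_3**2 - 95/88*x_3 ≠ 0; add h_4 = -12/11*x_3**3 + 13/44*x_3**2 - 95/88*x_3 to the basis.

S(f_2,f_3): leading monomials are coprime, so the S-polynomial reduces to 0 (Buchberger's first criterion).
S(f_1,h_4): leading monomials are coprime, so the S-polynomial reduces to 0 (Buchberger's first criterion).
S(f_2,h_4): leading monomials are coprime, so the S-polynomial reduces to 0 (Buchberger's first criterion).
S(f_3,h_4): lcm = x_1*x_3**3. S = 37/48*x_1*x_3**2 - 95/96*x_1*x_3 - x_3**4 - 1/2*x_3**2.
  leading term x_1*x_3**2: subtract (-37/528*x_3**2)·f_1 from 37/48*x_1*x_3**2 - 95/96*x_1*x_3 - x_3**4 - 1/2*x_3**2 → -95/96*x_1*x_3 - 7/44*x_3**4 + 259/2112*x_3**3 + 13/48*x_3**2
  leading term x_1*x_3: subtract (95/1056*x_3)·f_1 from -95/96*x_1*x_3 - 7/44*x_3**4 + 259/2112*x_3**3 + 13/48*x_3**2 → -7/44*x_3**4 - 2021/2112*x_3**3 + 479/4224*x_3**2 - 95/96*x_3
  leading term x_3**4: subtract (7/48*x_3)·h_4 from -7/44*x_3**4 - 2021/2112*x_3**3 + 479/4224*x_3**2 - 95/96*x_3 → -x_3**3 + 13/48*x_3**2 - 95/96*x_3
  leading term x_3**3: subtract (11/12)·h_4 from -x_3**3 + 13/48*x_3**2 - 95/96*x_3 → 0
  remainder 0.

Every S-polynomial of the final basis reduces to 0, so we have a Gröbner basis.
Inter-reduce: drop elements whose leading term is divisible by another's, tail-reduce, and make monic.
Reduced Gröbner basis: {x_1 - 12/11*x_3**2 - 7/44*x_3 - 1, x_2 - 3/2*x_3 + 1, x_3**3 - 13/48*x_3**2 + 95/96*x_3}.
Label its elements g_1 = x_1 - 12/11*x_3**2 - 7/44*x_3 - 1, g_2 = x_2 - 3/2*x_3 + 1, g_3 = x_3**3 - 13/48*x_3**2 + 95/96*x_3.

Reduce p = 6*x_1*x_3 + 3*x_1 + 4*x_2*x_3 - 12*x_3**2 + 4*x_3 - 3 modulo G:
  leading term x_1*x_3: subtract (6*x_3)·g_1 from 6*x_1*x_3 + 3*x_1 + 4*x_2*x_3 - 12*x_3**2 + 4*x_3 - 3 → 3*x_1 + 4*x_2*x_3 + 72/11*x_3**3 - 243/22*x_3**2 + 10*x_3 - 3
  leading term x_1: subtract (3)·g_1 from 3*x_1 + 4*x_2*x_3 + 72/11*x_3**3 - 243/22*x_3**2 + 10*x_3 - 3 → 4*x_2*x_3 + 72/11*x_3**3 - 171/22*x_3**2 + 461/44*x_3
  leading term x_2*x_3: subtract (4*x_3)·g_2 from 4*x_2*x_3 + 72/11*x_3**3 - 171/22*x_3**2 + 461/44*x_3 → 72/11*x_3**3 - 39/22*x_3**2 + 285/44*x_3
  leading term x_3**3: subtract (72/11)·g_3 from 72/11*x_3**3 - 39/22*x_3**2 + 285/44*x_3 → 0
  normal form = 0.
Since the normal form is 0, p ∈ I.

The remainder on division by a Gröbner basis is unique — it is the normal form.

6*x_1*x_3 + 3*x_1 + 4*x_2*x_3 - 12*x_3**2 + 4*x_3 - 3 lies in I (it reduces to 0).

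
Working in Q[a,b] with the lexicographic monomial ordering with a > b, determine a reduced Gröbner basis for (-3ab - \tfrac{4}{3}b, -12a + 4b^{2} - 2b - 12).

f_1 = -3ab - \tfrac{4}{3}b, LT = ab.
f_2 = -12a + 4b^{2} - 2b - 12, LT = a.

S(f_1,f_2): lcm = ab. S = \tfrac{1}{3}b^{3} - \tfrac{1}{6}b^{2} - \tfrac{5}{9}b.
  leading term b^{3}: no divisor's leading term divides it; move \tfrac{1}{3}b^{3} to the remainder.
  leading term b^{2}: no divisor's leading term divides it; move -\tfrac{1}{6}b^{2} to the remainder.
  leading term b: no divisor's leading term divides it; move -\tfrac{5}{9}b to the remainder.
  remainder \tfrac{1}{3}b^{3} - \tfrac{1}{6}b^{2} - \tfrac{5}{9}b ≠ 0; add g_3 = \tfrac{1}{3}b^{3} - \tfrac{1}{6}b^{2} - \tfrac{5}{9}b to the basis.

The other S-polynomials (S(f_1,g_3), S(f_2,g_3)) all reduce to 0 modulo the current basis, so we have a Gröbner basis.
Inter-reduce: drop elements whose leading term is divisible by another's, tail-reduce, and make monic.

G = {a - \tfrac{1}{3}b^{2} + \tfrac{1}{6}b + 1, b^{3} - \tfrac{1}{2}b^{2} - \tfrac{5}{3}b}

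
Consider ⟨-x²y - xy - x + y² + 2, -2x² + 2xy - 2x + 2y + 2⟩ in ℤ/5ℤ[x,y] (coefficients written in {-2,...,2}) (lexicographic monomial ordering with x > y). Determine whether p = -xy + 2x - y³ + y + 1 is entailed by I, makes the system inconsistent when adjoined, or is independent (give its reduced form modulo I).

-xy + 2x - y³ + y + 1 lies in I (it reduces to 0).

First compute the reduced Gröbner basis of I by Buchberger's algorithm.
f_1 = -x²y - xy - x + y² + 2, LT = x²y.
f_2 = -2x² + 2xy - 2x + 2y + 2, LT = x².

S(f_1,f_2): lcm = x²y. S = xy² + x + y - 2.
  leading term xy²: no divisor's leading term divides it; move xy² to the remainder.
  leading term x: no divisor's leading term divides it; move x to the remainder.
  leading term y: no divisor's leading term divides it; move y to the remainder.
  leading term 1: no divisor's leading term divides it; move -2 to the remainder.
  remainder xy² + x + y - 2 ≠ 0; add h_3 = xy² + x + y - 2 to the basis.

S(f_1,h_3): lcm = x²y². S = -x² + xy² + 2x - y³ - 2y.
  leading term x²: subtract (-2)·f_2 from -x² + xy² + 2x - y³ - 2y → xy² - xy - 2x - y³ + 2y - 1
  leading term xy²: subtract (1)·h_3 from xy² - xy - 2x - y³ + 2y - 1 → -xy + 2x - y³ + y + 1
  leading term xy: no divisor's leading term divides it; move -xy to the remainder.
  leading term x: no divisor's leading term divides it; move 2x to the remainder.
  leading term y³: no divisor's leading term divides it; move -y³ to the remainder.
  leading term y: no divisor's leading term divides it; move y to the remainder.
  leading term 1: no divisor's leading term divides it; move 1 to the remainder.
  remainder -xy + 2x - y³ + y + 1 ≠ 0; add h_4 = -xy + 2x - y³ + y + 1 to the basis.

S(h_3,h_4): lcm = xy². S = 2xy + x - y⁴ + y² + 2y - 2.
  leading term xy: subtract (-2)·h_4 from 2xy + x - y⁴ + y² + 2y - 2 → -y⁴ - 2y³ + y² - y
  leading term y⁴: no divisor's leading term divides it; move -y⁴ to the remainder.
  leading term y³: no divisor's leading term divides it; move -2y³ to the remainder.
  leading term y²: no divisor's leading term divides it; move y² to the remainder.
  leading term y: no divisor's leading term divides it; move -y to the remainder.
  remainder -y⁴ - 2y³ + y² - y ≠ 0; add h_5 = -y⁴ - 2y³ + y² - y to the basis.

The other S-polynomials (S(f_2,h_3), S(f_1,h_4), S(f_2,h_4), S(f_1,h_5), S(f_2,h_5), S(h_3,h_5), S(h_4,h_5)) all reduce to 0 modulo the current basis, so we have a Gröbner basis.
Inter-reduce: drop elements whose leading term is divisible by another's, tail-reduce, and make monic.
Reduced Gröbner basis: {x² - x + y³ - 2y - 2, xy - 2x + y³ - y - 1, y⁴ + 2y³ - y² + y}.
Label its elements g_1 = x² - x + y³ - 2y - 2, g_2 = xy - 2x + y³ - y - 1, g_3 = y⁴ + 2y³ - y² + y.

Reduce p = -xy + 2x - y³ + y + 1 modulo G:
  leading term xy: subtract (-1)·g_2 from -xy + 2x - y³ + y + 1 → 0
  normal form = 0.
Since the normal form is 0, p ∈ I.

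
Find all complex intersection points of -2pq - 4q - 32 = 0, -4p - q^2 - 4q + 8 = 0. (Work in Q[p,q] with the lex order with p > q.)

{(2, -4), (-6, 4)}

Compute a lex Gröbner basis by Buchberger's algorithm.
f_1 = -2pq - 4q - 32, LT = pq.
f_2 = -4p - q^2 - 4q + 8, LT = p.

S(f_1,f_2): lcm = pq. S = -1/4q^3 - q^2 + 4q + 16.
  reduce S modulo (f_1, f_2):
  remainder -1/4q^3 - q^2 + 4q + 16 ≠ 0; add h_3 = -1/4q^3 - q^2 + 4q + 16 to the basis.

The other S-polynomials (S(f_1,h_3), S(f_2,h_3)) all reduce to 0 modulo the current basis, so we have a Gröbner basis.
Inter-reduce: drop elements whose leading term is divisible by another's, tail-reduce, and make monic.
Reduced Gröbner basis: {p + 1/4q^2 + q - 2, q^3 + 4q^2 - 16q - 64}.

Since the basis is lex-ordered, q^3 + 4q^2 - 16q - 64 is univariate in q. Its roots are {-4, 4}. Back-substituting each root into the other basis elements fixes the other coordinates.
  q = -4: the earlier basis element becomes p - 2 = 0, giving p = 2 — point (2, -4).
  q = 4: the earlier basis element becomes p + 6 = 0, giving p = -6 — point (-6, 4).
This is the nonlinear analogue of row-reducing a linear system.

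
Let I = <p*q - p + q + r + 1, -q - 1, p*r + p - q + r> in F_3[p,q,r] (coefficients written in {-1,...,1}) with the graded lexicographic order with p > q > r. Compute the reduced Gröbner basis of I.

G = {r**2 - 1, p + r, q + 1}

f_1 = p*q - p + q + r + 1, LT = p*q.
f_2 = -q - 1, LT = q.
f_3 = p*r + p - q + r, LT = p*r.

S(f_1,f_2): lcm = p*q. S = p + q + r + 1.
  leading term p: no divisor's leading term divides it; move p to the remainder.
  leading term q: subtract (-1)·f_2 from q + r + 1 → r
  leading term r: no divisor's leading term divides it; move r to the remainder.
  remainder p + r ≠ 0; add g_4 = p + r to the basis.

S(f_1,f_3): lcm = p*q*r. S = -p*q - p*r + q**2 + r**2 + r.
  leading term p*q: subtract (-1)·f_1 from -p*q - p*r + q**2 + r**2 + r → -p*r + q**2 + r**2 - p + q - r + 1
  leading term p*r: subtract (-1)·f_3 from -p*r + q**2 + r**2 - p + q - r + 1 → q**2 + r**2 + 1
  leading term q**2: subtract (-q)·f_2 from q**2 + r**2 + 1 → r**2 - q + 1
  leading term r**2: no divisor's leading term divides it; move r**2 to the remainder.
  leading term q: subtract (1)·f_2 from -q + 1 → -1
  leading term 1: no divisor's leading term divides it; move -1 to the remainder.
  remainder r**2 - 1 ≠ 0; add g_5 = r**2 - 1 to the basis.

The other S-polynomials (S(f_2,f_3), S(f_1,g_4), S(f_2,g_4), S(f_3,g_4), S(f_1,g_5), S(f_2,g_5), S(f_3,g_5), S(g_4,g_5)) all reduce to 0 modulo the current basis, so we have a Gröbner basis.
Inter-reduce: drop elements whose leading term is divisible by another's, tail-reduce, and make monic.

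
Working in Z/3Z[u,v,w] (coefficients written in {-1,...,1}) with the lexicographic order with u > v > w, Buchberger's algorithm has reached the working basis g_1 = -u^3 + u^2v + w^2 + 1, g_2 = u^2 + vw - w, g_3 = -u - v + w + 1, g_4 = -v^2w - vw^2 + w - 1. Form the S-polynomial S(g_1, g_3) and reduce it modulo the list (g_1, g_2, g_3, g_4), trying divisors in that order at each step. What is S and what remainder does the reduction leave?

S(g_1, g_3) = u^2v + u^2w + u^2 - w^2 - 1; remainder on division = 0.

lcm(LM(g_1), LM(g_3)) = u^3.
S = (lcm/LT(g_1))·g_1 − (lcm/LT(g_3))·g_3 = u^2v + u^2w + u^2 - w^2 - 1.
Reduce S modulo (g_1, g_2, g_3, g_4) in that order:
  leading term u^2v: subtract (v)·g_2 from u^2v + u^2w + u^2 - w^2 - 1 → u^2w + u^2 - v^2w + vw - w^2 - 1
  leading term u^2w: subtract (w)·g_2 from u^2w + u^2 - v^2w + vw - w^2 - 1 → u^2 - v^2w - vw^2 + vw - 1
  leading term u^2: subtract (1)·g_2 from u^2 - v^2w - vw^2 + vw - 1 → -v^2w - vw^2 + w - 1
  leading term v^2w: subtract (1)·g_4 from -v^2w - vw^2 + w - 1 → 0
The remainder is 0, so this S-polynomial contributes no new basis element.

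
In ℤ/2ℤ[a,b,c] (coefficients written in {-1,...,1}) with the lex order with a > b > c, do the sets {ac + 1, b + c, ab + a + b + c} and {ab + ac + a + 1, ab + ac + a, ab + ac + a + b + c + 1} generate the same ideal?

No, the ideals differ.

Equality of ideals is decidable: compute both reduced Gröbner bases (unique for the ordering) and check whether they agree.
Buchberger on the first generating set:
f_1 = ac + 1, LT = ac.
f_2 = b + c, LT = b.
f_3 = ab + a + b + c, LT = ab.

S(f_1,f_3): lcm = abc. S = ac + bc + b + c².
  leading term ac: subtract (1)·f_1 from ac + bc + b + c² → bc + b + c² + 1
  leading term bc: subtract (c)·f_2 from bc + b + c² + 1 → b + 1
  leading term b: subtract (1)·f_2 from b + 1 → c + 1
  leading term c: no divisor's leading term divides it; move c to the remainder.
  leading term 1: no divisor's leading term divides it; move 1 to the remainder.
  remainder c + 1 ≠ 0; add g_4 = c + 1 to the basis.

S(f_2,f_3): lcm = ab. S = ac + a + b + c.
  leading term ac: subtract (1)·f_1 from ac + a + b + c → a + b + c + 1
  leading term a: no divisor's leading term divides it; move a to the remainder.
  leading term b: subtract (1)·f_2 from b + c + 1 → 1
  leading term 1: no divisor's leading term divides it; move 1 to the remainder.
  remainder a + 1 ≠ 0; add g_5 = a + 1 to the basis.

The other S-polynomials (S(f_1,f_2), S(f_1,g_4), S(f_2,g_4), S(f_3,g_4), S(f_1,g_5), S(f_2,g_5), S(f_3,g_5), S(g_4,g_5)) all reduce to 0 modulo the current basis, so we have a Gröbner basis.
Inter-reduce: drop elements whose leading term is divisible by another's, tail-reduce, and make monic.
Reduced Gröbner basis: {a + 1, b + 1, c + 1}.

Buchberger on the second generating set:
h_1 = ab + ac + a + 1, LT = ab.
h_2 = ab + ac + a, LT = ab.
h_3 = ab + ac + a + b + c + 1, LT = ab.

S(h_1,h_2): lcm = ab. S = 1.
  leading term 1: no divisor's leading term divides it; move 1 to the remainder.
  remainder 1 ≠ 0; add k_4 = 1 to the basis.

The other S-polynomials (S(h_1,h_3), S(h_2,h_3), S(h_1,k_4), S(h_2,k_4), S(h_3,k_4)) all reduce to 0 modulo the current basis, so we have a Gröbner basis.
Inter-reduce: drop elements whose leading term is divisible by another's, tail-reduce, and make monic.
Reduced Gröbner basis: {1}.

Since the reduced bases disagree, the two ideals are not the same.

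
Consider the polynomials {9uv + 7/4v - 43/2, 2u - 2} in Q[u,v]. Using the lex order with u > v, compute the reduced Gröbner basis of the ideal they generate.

f_1 = 9uv + 7/4v - 43/2, LT = uv.
f_2 = 2u - 2, LT = u.

S(f_1,f_2): lcm = uv. S = 43/36v - 43/18.
  leading term v: no divisor's leading term divides it; move 43/36v to the remainder.
  leading term 1: no divisor's leading term divides it; move -43/18 to the remainder.
  remainder 43/36v - 43/18 ≠ 0; add g_3 = 43/36v - 43/18 to the basis.

S(f_1,g_3): lcm = uv. S = 2u + 7/36v - 43/18.
  leading term u: subtract (1)·f_2 from 2u + 7/36v - 43/18 → 7/36v - 7/18
  leading term v: subtract (7/43)·g_3 from 7/36v - 7/18 → 0
  remainder 0.

S(f_2,g_3): leading monomials are coprime, so the S-polynomial reduces to 0 (Buchberger's first criterion).
Every S-polynomial of the final basis reduces to 0, so we have a Gröbner basis.
Inter-reduce: drop elements whose leading term is divisible by another's, tail-reduce, and make monic.

G = {u - 1, v - 2}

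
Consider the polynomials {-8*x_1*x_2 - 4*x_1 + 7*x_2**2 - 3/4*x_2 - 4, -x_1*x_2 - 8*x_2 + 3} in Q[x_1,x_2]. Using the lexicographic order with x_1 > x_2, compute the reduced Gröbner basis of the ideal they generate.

G = {x_1 - 7/4*x_2**2 - 253/16*x_2 + 7, x_2**3 + 253/28*x_2**2 + 4/7*x_2 - 12/7}

Buchberger's algorithm terminates because the ascending chain of leading-term ideals stabilizes.

f_1 = -8*x_1*x_2 - 4*x_1 + 7*x_2**2 - 3/4*x_2 - 4, LT = x_1*x_2.
f_2 = -x_1*x_2 - 8*x_2 + 3, LT = x_1*x_2.

S(f_1,f_2): lcm = x_1*x_2. S = 1/2*x_1 - 7/8*x_2**2 - 253/32*x_2 + 7/2.
  reduce S modulo (f_1, f_2):
  remainder 1/2*x_1 - 7/8*x_2**2 - 253/32*x_2 + 7/2 ≠ 0; add g_3 = 1/2*x_1 - 7/8*x_2**2 - 253/32*x_2 + 7/2 to the basis.

S(f_1,g_3): lcm = x_1*x_2. S = 1/2*x_1 + 7/4*x_2**3 + 239/16*x_2**2 - 221/32*x_2 + 1/2.
  reduce S modulo (f_1, f_2, g_3):
  remainder 7/4*x_2**3 + 253/16*x_2**2 + x_2 - 3 ≠ 0; add g_4 = 7/4*x_2**3 + 253/16*x_2**2 + x_2 - 3 to the basis.

The other S-polynomials (S(f_2,g_3), S(f_1,g_4), S(f_2,g_4), S(g_3,g_4)) all reduce to 0 modulo the current basis, so we have a Gröbner basis.
Inter-reduce: drop elements whose leading term is divisible by another's, tail-reduce, and make monic.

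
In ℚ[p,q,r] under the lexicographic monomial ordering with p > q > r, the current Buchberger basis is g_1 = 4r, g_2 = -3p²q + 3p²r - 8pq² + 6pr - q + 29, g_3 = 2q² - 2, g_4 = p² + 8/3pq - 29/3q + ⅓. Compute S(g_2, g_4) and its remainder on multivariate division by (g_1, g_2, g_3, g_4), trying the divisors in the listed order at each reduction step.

lcm(LM(g_2), LM(g_4)) = p²q.
S = (lcm/LT(g_2))·g_2 − (lcm/LT(g_4))·g_4 = -p²r - 2pr + 29/3q² - 29/3.
Reduce S modulo (g_1, g_2, g_3, g_4) in that order:
  leading term p²r: subtract (-¼p²)·g_1 from -p²r - 2pr + 29/3q² - 29/3 → -2pr + 29/3q² - 29/3
  leading term pr: subtract (-½p)·g_1 from -2pr + 29/3q² - 29/3 → 29/3q² - 29/3
  leading term q²: subtract (29/6)·g_3 from 29/3q² - 29/3 → 0
The remainder is 0, so this S-polynomial contributes no new basis element.

S(g_2, g_4) = -p²r - 2pr + 29/3q² - 29/3; remainder on division = 0.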